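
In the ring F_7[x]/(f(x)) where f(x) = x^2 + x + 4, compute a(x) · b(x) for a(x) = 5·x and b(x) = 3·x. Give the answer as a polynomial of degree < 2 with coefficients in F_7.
Multiply as integer polynomials: a · b = 15·x^2. Reducing coefficients mod 7: a · b ≡ x^2. Now divide by f(x) = x^2 + x + 4 in F_7[x], eliminating the leading term at each step:
  leading term x^2: subtract (1)·f(x) = x^2 + x + 4, leaving 6·x + 3 (coefficients mod 7)
The degree is now < 2, so this is the remainder. Hence a · b ≡ 6·x + 3 in F_7[x]/(f).

Final answer: a · b ≡ 6·x + 3 (mod f(x))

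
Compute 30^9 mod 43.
22

Use repeated squaring. Binary(9) = 1001. Walk through the bits of the exponent 9 left-to-right: at each bit after the leading one, square the running value, then multiply by 30 if the bit is 1 (always reducing mod 43):
  bit 1 = 1 (leading): start with 30.
  bit 2 = 0: square 30^2 = 900 ≡ 40 (mod 43).
  bit 3 = 0: square 40^2 = 1600 ≡ 9 (mod 43).
  bit 4 = 1: square 9^2 = 81 ≡ 38; bit is 1, so multiply 38·30 = 1140 ≡ 22 (mod 43).
Final value: 30^9 ≡ 22 (mod 43).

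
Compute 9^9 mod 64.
Use repeated squaring. Binary(9) = 1001. Walk through the bits of the exponent 9 left-to-right: at each bit after the leading one, square the running value, then multiply by 9 if the bit is 1 (always reducing mod 64):
  bit 1 = 1 (leading): start with 9.
  bit 2 = 0: square 9^2 = 81 ≡ 17 (mod 64).
  bit 3 = 0: square 17^2 = 289 ≡ 33 (mod 64).
  bit 4 = 1: square 33^2 = 1089 ≡ 1; bit is 1, so multiply 1·9 = 9 (mod 64).
Final value: 9^9 ≡ 9 (mod 64).

Final answer: 9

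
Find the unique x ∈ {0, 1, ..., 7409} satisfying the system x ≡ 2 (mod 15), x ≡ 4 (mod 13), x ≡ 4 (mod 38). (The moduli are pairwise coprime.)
x ≡ 992 (mod 7410); the representative in [0, 7410) is 992

The moduli 15, 13, 38 are pairwise coprime, so by the CRT there is a unique solution mod 15·13·38 = 7410.
Solve by successive substitution. Start with x ≡ 2 (mod 15).
  Combine with x ≡ 4 (mod 13): write x = 2 + 15·t and require 2 + 15·t ≡ 4 (mod 13), i.e. 15·t ≡ 4 − 2 ≡ 2 (mod 13). Since 15^(−1) ≡ 7 (mod 13) (15 ≡ 2 (mod 13)), t ≡ 7·2 ≡ 1 (mod 13). So x ≡ 2 + 15·1 = 17 (mod 195).
  Combine with x ≡ 4 (mod 38): write x = 17 + 195·t and require 17 + 195·t ≡ 4 (mod 38), i.e. 195·t ≡ 4 − 17 ≡ 25 (mod 38). Since 195^(−1) ≡ 23 (mod 38) (195 ≡ 5 (mod 38)), t ≡ 23·25 ≡ 5 (mod 38). So x ≡ 17 + 195·5 = 992 (mod 7410).
Unique solution in [0, 7410): x = 992.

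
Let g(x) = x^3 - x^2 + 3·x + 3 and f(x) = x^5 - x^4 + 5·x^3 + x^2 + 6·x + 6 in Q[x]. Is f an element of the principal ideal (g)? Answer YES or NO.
In Q[x] the ideal (g) consists of all multiples of g, so f ∈ (g) iff g | f, i.e. iff the remainder of f on division by g is 0. Divide f by g (g is monic, so eliminate the leading term of the running remainder at each step):
  leading term x^5: subtract (x^2)·g(x) = x^5 - x^4 + 3·x^3 + 3·x^2, leaving 2·x^3 - 2·x^2 + 6·x + 6
  leading term 2·x^3: subtract (2)·g(x) = 2·x^3 - 2·x^2 + 6·x + 6, leaving 0
The remainder is 0, so f(x) = g(x) · h(x) with h(x) = x^2 + 2. Hence g | f, i.e. f ∈ (g).

Final answer: YES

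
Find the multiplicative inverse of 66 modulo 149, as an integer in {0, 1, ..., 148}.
Apply the extended Euclidean algorithm to (149, 66), tracking rows (r, s, t) with s·149 + t·66 = r. Each division r_prev = q·r_cur + r_new produces the new row as (previous row) − q·(current row):
  row A: (149, 1, 0)   [1·149 + 0·66 = 149]
  row B: (66, 0, 1)   [0·149 + 1·66 = 66]
  149 = 2·66 + 17   → row C = row A − 2·row B = (17, 1, −2)   [check: 1·149 − 2·66 = 17]
  66 = 3·17 + 15   → row D = row B − 3·row C = (15, −3, 7)   [check: −3·149 + 7·66 = 15]
  17 = 1·15 + 2   → row E = row C − 1·row D = (2, 4, −9)   [check: 4·149 − 9·66 = 2]
  15 = 7·2 + 1   → row F = row D − 7·row E = (1, −31, 70)   [check: −31·149 + 70·66 = 1]
  2 = 2·1 + 0   → remainder 0, stop. gcd = 1 (last nonzero row F).
The gcd is 1, so 66 is invertible mod 149. The last nonzero row gives −31·149 + 70·66 = 1, so t = 70. So 66^(−1) ≡ 70 (mod 149). Verify: 66 · 70 = 4620 ≡ 1 (mod 149). ✓

Final answer: 66^(−1) ≡ 70 (mod 149)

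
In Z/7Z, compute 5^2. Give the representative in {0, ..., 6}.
Use repeated squaring. Binary(2) = 10. Walk through the bits of the exponent 2 left-to-right: at each bit after the leading one, square the running value, then multiply by 5 if the bit is 1 (always reducing mod 7):
  bit 1 = 1 (leading): start with 5.
  bit 2 = 0: square 5^2 = 25 ≡ 4 (mod 7).
Final value: 5^2 ≡ 4 (mod 7).

Final answer: 4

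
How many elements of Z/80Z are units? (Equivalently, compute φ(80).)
An element a ∈ Z/80Z is a unit iff gcd(a, 80) = 1, so the number of units is φ(80). φ is multiplicative, with φ(p^e) = p^e − p^(e−1). Factorise 80 = 2^4 · 5. Then
  φ(80) = (2^4 − 2^3) · (5 − 1) = 8 · 4 = 32.

Final answer: Z/80Z has φ(80) = 32 units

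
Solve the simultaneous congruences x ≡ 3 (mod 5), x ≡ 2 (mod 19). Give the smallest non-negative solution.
x ≡ 78 (mod 95); the representative in [0, 95) is 78

The moduli 5, 19 are pairwise coprime, so by the CRT there is a unique solution mod 5·19 = 95.
Solve by successive substitution. Start with x ≡ 3 (mod 5).
  Combine with x ≡ 2 (mod 19): write x = 3 + 5·t and require 3 + 5·t ≡ 2 (mod 19), i.e. 5·t ≡ 2 − 3 ≡ 18 (mod 19). Since 5^(−1) ≡ 4 (mod 19), t ≡ 4·18 ≡ 15 (mod 19). So x ≡ 3 + 5·15 = 78 (mod 95).
Unique solution in [0, 95): x = 78.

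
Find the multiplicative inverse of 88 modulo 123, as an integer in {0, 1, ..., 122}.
Apply the extended Euclidean algorithm to (123, 88), tracking rows (r, s, t) with s·123 + t·88 = r. Each division r_prev = q·r_cur + r_new produces the new row as (previous row) − q·(current row):
  row A: (123, 1, 0)   [1·123 + 0·88 = 123]
  row B: (88, 0, 1)   [0·123 + 1·88 = 88]
  123 = 1·88 + 35   → row C = row A − 1·row B = (35, 1, −1)   [check: 1·123 − 1·88 = 35]
  88 = 2·35 + 18   → row D = row B − 2·row C = (18, −2, 3)   [check: −2·123 + 3·88 = 18]
  35 = 1·18 + 17   → row E = row C − 1·row D = (17, 3, −4)   [check: 3·123 − 4·88 = 17]
  18 = 1·17 + 1   → row F = row D − 1·row E = (1, −5, 7)   [check: −5·123 + 7·88 = 1]
  17 = 17·1 + 0   → remainder 0, stop. gcd = 1 (last nonzero row F).
The gcd is 1, so 88 is invertible mod 123. The last nonzero row gives −5·123 + 7·88 = 1, so t = 7. So 88^(−1) ≡ 7 (mod 123). Verify: 88 · 7 = 616 ≡ 1 (mod 123). ✓

Final answer: 88^(−1) ≡ 7 (mod 123)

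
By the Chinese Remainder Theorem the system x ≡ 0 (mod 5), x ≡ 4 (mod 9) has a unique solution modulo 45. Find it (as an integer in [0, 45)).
x ≡ 40 (mod 45); the representative in [0, 45) is 40

The moduli 5, 9 are pairwise coprime, so by the CRT there is a unique solution mod 5·9 = 45.
Solve by successive substitution. Start with x ≡ 0 (mod 5).
  Combine with x ≡ 4 (mod 9): write x = 5·t and require 5·t ≡ 4 (mod 9). Since 5^(−1) ≡ 2 (mod 9), t ≡ 2·4 ≡ 8 (mod 9). So x ≡ 5·8 = 40 (mod 45).
Unique solution in [0, 45): x = 40.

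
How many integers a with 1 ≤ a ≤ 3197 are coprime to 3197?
3036

The number of a ∈ {1, ..., 3197} with gcd(a, 3197) = 1 is by definition Euler's totient φ(3197). φ is multiplicative, with φ(p^e) = p^e − p^(e−1). Factorise 3197 = 23 · 139. Then
  φ(3197) = (23 − 1) · (139 − 1) = 22 · 138 = 3036.
So there are 3036 such integers.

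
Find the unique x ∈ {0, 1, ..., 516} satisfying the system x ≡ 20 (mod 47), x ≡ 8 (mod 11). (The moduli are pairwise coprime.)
The moduli 47, 11 are pairwise coprime, so by the CRT there is a unique solution mod 47·11 = 517.
Solve by successive substitution. Start with x ≡ 20 (mod 47).
  Combine with x ≡ 8 (mod 11): write x = 20 + 47·t and require 20 + 47·t ≡ 8 (mod 11), i.e. 47·t ≡ 8 − 20 ≡ 10 (mod 11). Since 47^(−1) ≡ 4 (mod 11) (47 ≡ 3 (mod 11)), t ≡ 4·10 ≡ 7 (mod 11). So x ≡ 20 + 47·7 = 349 (mod 517).
Unique solution in [0, 517): x = 349.

Final answer: x ≡ 349 (mod 517); the representative in [0, 517) is 349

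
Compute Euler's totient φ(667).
φ(667) = 616

φ is multiplicative, with φ(p^e) = p^e − p^(e−1). Factorise 667 = 23 · 29. Then
  φ(667) = (23 − 1) · (29 − 1) = 22 · 28 = 616.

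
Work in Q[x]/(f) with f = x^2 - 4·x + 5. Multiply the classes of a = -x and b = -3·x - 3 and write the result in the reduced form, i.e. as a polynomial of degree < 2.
a · b ≡ 15·x - 15 (mod f(x))

First multiply in Q[x] without reducing: a · b = 3·x^2 + 3·x. Now divide by f(x) = x^2 - 4·x + 5, eliminating the leading term at each step:
  leading term 3·x^2: subtract (3)·f(x) = 3·x^2 - 12·x + 15, leaving 15·x - 15
The degree is now < 2, so this is the remainder. Hence a · b ≡ 15·x - 15 in Q[x]/(f).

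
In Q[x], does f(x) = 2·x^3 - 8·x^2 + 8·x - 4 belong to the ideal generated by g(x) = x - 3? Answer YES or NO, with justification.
NO

In Q[x] the ideal (g) consists of all multiples of g, so f ∈ (g) iff g | f, i.e. iff the remainder of f on division by g is 0. Divide f by g (g is monic, so eliminate the leading term of the running remainder at each step):
  leading term 2·x^3: subtract (2·x^2)·g(x) = 2·x^3 - 6·x^2, leaving -2·x^2 + 8·x - 4
  leading term -2·x^2: subtract (-2·x)·g(x) = -2·x^2 + 6·x, leaving 2·x - 4
  leading term 2·x: subtract (2)·g(x) = 2·x - 6, leaving 2
The remainder r(x) = 2 ≠ 0 (and deg r < deg g), so g ∤ f, i.e. f ∉ (g).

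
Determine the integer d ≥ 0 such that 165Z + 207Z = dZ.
(165, 207) = (3); d = 3

In the PID Z, (a, b) is generated by gcd(a, b). Compute gcd(207, 165) with the extended Euclidean algorithm, tracking rows (r, s, t) with s·207 + t·165 = r:
  row A: (207, 1, 0)   [1·207 + 0·165 = 207]
  row B: (165, 0, 1)   [0·207 + 1·165 = 165]
  207 = 1·165 + 42   → row C = row A − 1·row B = (42, 1, −1)   [check: 1·207 − 1·165 = 42]
  165 = 3·42 + 39   → row D = row B − 3·row C = (39, −3, 4)   [check: −3·207 + 4·165 = 39]
  42 = 1·39 + 3   → row E = row C − 1·row D = (3, 4, −5)   [check: 4·207 − 5·165 = 3]
  39 = 13·3 + 0   → remainder 0, stop. gcd = 3 (last nonzero row E).
So gcd(165, 207) = 3, with Bézout identity 4·207 − 5·165 = 3. Containment (⊇): the Bézout identity exhibits 3 as an element of (165, 207), giving (3) ⊆ (165, 207). Containment (⊆): since 3 | 165 and 3 | 207 (165 = 3·55, 207 = 3·69), every Z-linear combination of 165 and 207 is divisible by 3, so (165, 207) ⊆ (3). Therefore (165, 207) = (3), d = 3.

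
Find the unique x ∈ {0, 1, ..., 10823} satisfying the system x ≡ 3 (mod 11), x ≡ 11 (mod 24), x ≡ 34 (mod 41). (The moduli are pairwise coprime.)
The moduli 11, 24, 41 are pairwise coprime, so by the CRT there is a unique solution mod 11·24·41 = 10824.
Solve by successive substitution. Start with x ≡ 3 (mod 11).
  Combine with x ≡ 11 (mod 24): write x = 3 + 11·t and require 3 + 11·t ≡ 11 (mod 24), i.e. 11·t ≡ 11 − 3 ≡ 8 (mod 24). Since 11^(−1) ≡ 11 (mod 24), t ≡ 11·8 ≡ 16 (mod 24). So x ≡ 3 + 11·16 = 179 (mod 264).
  Combine with x ≡ 34 (mod 41): write x = 179 + 264·t and require 179 + 264·t ≡ 34 (mod 41), i.e. 264·t ≡ 34 − 179 ≡ 19 (mod 41). Since 264^(−1) ≡ 16 (mod 41) (264 ≡ 18 (mod 41)), t ≡ 16·19 ≡ 17 (mod 41). So x ≡ 179 + 264·17 = 4667 (mod 10824).
Unique solution in [0, 10824): x = 4667.

Final answer: x ≡ 4667 (mod 10824); the representative in [0, 10824) is 4667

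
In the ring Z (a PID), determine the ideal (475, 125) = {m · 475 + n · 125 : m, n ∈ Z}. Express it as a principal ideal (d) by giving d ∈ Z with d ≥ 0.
(475, 125) = (25); d = 25

In the PID Z, (a, b) is generated by gcd(a, b). Compute gcd(475, 125) with the extended Euclidean algorithm, tracking rows (r, s, t) with s·475 + t·125 = r:
  row A: (475, 1, 0)   [1·475 + 0·125 = 475]
  row B: (125, 0, 1)   [0·475 + 1·125 = 125]
  475 = 3·125 + 100   → row C = row A − 3·row B = (100, 1, −3)   [check: 1·475 − 3·125 = 100]
  125 = 1·100 + 25   → row D = row B − 1·row C = (25, −1, 4)   [check: −1·475 + 4·125 = 25]
  100 = 4·25 + 0   → remainder 0, stop. gcd = 25 (last nonzero row D).
So gcd(475, 125) = 25, with Bézout identity −1·475 + 4·125 = 25. Containment (⊇): the Bézout identity exhibits 25 as an element of (475, 125), giving (25) ⊆ (475, 125). Containment (⊆): since 25 | 475 and 25 | 125 (475 = 25·19, 125 = 25·5), every Z-linear combination of 475 and 125 is divisible by 25, so (475, 125) ⊆ (25). Therefore (475, 125) = (25), d = 25.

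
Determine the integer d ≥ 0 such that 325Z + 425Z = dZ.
In the PID Z, (a, b) is generated by gcd(a, b). Compute gcd(425, 325) with the extended Euclidean algorithm, tracking rows (r, s, t) with s·425 + t·325 = r:
  row A: (425, 1, 0)   [1·425 + 0·325 = 425]
  row B: (325, 0, 1)   [0·425 + 1·325 = 325]
  425 = 1·325 + 100   → row C = row A − 1·row B = (100, 1, −1)   [check: 1·425 − 1·325 = 100]
  325 = 3·100 + 25   → row D = row B − 3·row C = (25, −3, 4)   [check: −3·425 + 4·325 = 25]
  100 = 4·25 + 0   → remainder 0, stop. gcd = 25 (last nonzero row D).
So gcd(325, 425) = 25, with Bézout identity −3·425 + 4·325 = 25. Containment (⊇): the Bézout identity exhibits 25 as an element of (325, 425), giving (25) ⊆ (325, 425). Containment (⊆): since 25 | 325 and 25 | 425 (325 = 25·13, 425 = 25·17), every Z-linear combination of 325 and 425 is divisible by 25, so (325, 425) ⊆ (25). Therefore (325, 425) = (25), d = 25.

Final answer: (325, 425) = (25); d = 25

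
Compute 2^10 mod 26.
Use repeated squaring. Binary(10) = 1010. Walk through the bits of the exponent 10 left-to-right: at each bit after the leading one, square the running value, then multiply by 2 if the bit is 1 (always reducing mod 26):
  bit 1 = 1 (leading): start with 2.
  bit 2 = 0: square 2^2 = 4 (mod 26).
  bit 3 = 1: square 4^2 = 16; bit is 1, so multiply 16·2 = 32 ≡ 6 (mod 26).
  bit 4 = 0: square 6^2 = 36 ≡ 10 (mod 26).
Final value: 2^10 ≡ 10 (mod 26).

Final answer: 10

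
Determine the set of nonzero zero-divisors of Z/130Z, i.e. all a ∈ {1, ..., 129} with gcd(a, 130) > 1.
An element a ∈ Z/130Z (with a ≠ 0) is a zero-divisor iff gcd(a, 130) > 1 (because a is a unit precisely when gcd(a, n) = 1, and in Z/nZ every nonzero, non-unit element is a zero-divisor). Scan a = 1, ..., 129 and keep those with gcd(a, 130) > 1:
  gcd(2, 130) = 2, gcd(4, 130) = 2, gcd(5, 130) = 5, gcd(6, 130) = 2, gcd(8, 130) = 2, gcd(10, 130) = 10, gcd(12, 130) = 2, gcd(13, 130) = 13, gcd(14, 130) = 2, gcd(15, 130) = 5, gcd(16, 130) = 2, gcd(18, 130) = 2, gcd(20, 130) = 10, gcd(22, 130) = 2, gcd(24, 130) = 2, gcd(25, 130) = 5, gcd(26, 130) = 26, gcd(28, 130) = 2, gcd(30, 130) = 10, gcd(32, 130) = 2, gcd(34, 130) = 2, gcd(35, 130) = 5, gcd(36, 130) = 2, gcd(38, 130) = 2, gcd(39, 130) = 13, gcd(40, 130) = 10, gcd(42, 130) = 2, gcd(44, 130) = 2, gcd(45, 130) = 5, gcd(46, 130) = 2, gcd(48, 130) = 2, gcd(50, 130) = 10, gcd(52, 130) = 26, gcd(54, 130) = 2, gcd(55, 130) = 5, gcd(56, 130) = 2, gcd(58, 130) = 2, gcd(60, 130) = 10, gcd(62, 130) = 2, gcd(64, 130) = 2, gcd(65, 130) = 65, gcd(66, 130) = 2, gcd(68, 130) = 2, gcd(70, 130) = 10, gcd(72, 130) = 2, gcd(74, 130) = 2, gcd(75, 130) = 5, gcd(76, 130) = 2, gcd(78, 130) = 26, gcd(80, 130) = 10, gcd(82, 130) = 2, gcd(84, 130) = 2, gcd(85, 130) = 5, gcd(86, 130) = 2, gcd(88, 130) = 2, gcd(90, 130) = 10, gcd(91, 130) = 13, gcd(92, 130) = 2, gcd(94, 130) = 2, gcd(95, 130) = 5, gcd(96, 130) = 2, gcd(98, 130) = 2, gcd(100, 130) = 10, gcd(102, 130) = 2, gcd(104, 130) = 26, gcd(105, 130) = 5, gcd(106, 130) = 2, gcd(108, 130) = 2, gcd(110, 130) = 10, gcd(112, 130) = 2, gcd(114, 130) = 2, gcd(115, 130) = 5, gcd(116, 130) = 2, gcd(117, 130) = 13, gcd(118, 130) = 2, gcd(120, 130) = 10, gcd(122, 130) = 2, gcd(124, 130) = 2, gcd(125, 130) = 5, gcd(126, 130) = 2, gcd(128, 130) = 2.
All other a ∈ {1, ..., 129} have gcd(a, 130) = 1 and are units. So the nonzero zero-divisors are exactly the 81 values of a appearing in this scan.

Final answer: nonzero zero-divisors of Z/130Z = {2, 4, 5, 6, 8, 10, 12, 13, 14, 15, 16, 18, 20, 22, 24, 25, 26, 28, 30, 32, 34, 35, 36, 38, 39, 40, 42, 44, 45, 46, 48, 50, 52, 54, 55, 56, 58, 60, 62, 64, 65, 66, 68, 70, 72, 74, 75, 76, 78, 80, 82, 84, 85, 86, 88, 90, 91, 92, 94, 95, 96, 98, 100, 102, 104, 105, 106, 108, 110, 112, 114, 115, 116, 117, 118, 120, 122, 124, 125, 126, 128}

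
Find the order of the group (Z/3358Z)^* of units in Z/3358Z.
(Z/3358Z)^* consists of the classes a with gcd(a, 3358) = 1, so its order is φ(3358). φ is multiplicative, with φ(p^e) = p^e − p^(e−1). Factorise 3358 = 2 · 23 · 73. Then
  φ(3358) = (2 − 1) · (23 − 1) · (73 − 1) = 1 · 22 · 72 = 1584.
Thus |(Z/3358Z)^*| = 1584.

Final answer: |(Z/3358Z)^*| = 1584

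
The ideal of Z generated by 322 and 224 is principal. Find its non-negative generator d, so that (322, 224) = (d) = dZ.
(322, 224) = (14); d = 14

In the PID Z, (a, b) is generated by gcd(a, b). Compute gcd(322, 224) with the extended Euclidean algorithm, tracking rows (r, s, t) with s·322 + t·224 = r:
  row A: (322, 1, 0)   [1·322 + 0·224 = 322]
  row B: (224, 0, 1)   [0·322 + 1·224 = 224]
  322 = 1·224 + 98   → row C = row A − 1·row B = (98, 1, −1)   [check: 1·322 − 1·224 = 98]
  224 = 2·98 + 28   → row D = row B − 2·row C = (28, −2, 3)   [check: −2·322 + 3·224 = 28]
  98 = 3·28 + 14   → row E = row C − 3·row D = (14, 7, −10)   [check: 7·322 − 10·224 = 14]
  28 = 2·14 + 0   → remainder 0, stop. gcd = 14 (last nonzero row E).
So gcd(322, 224) = 14, with Bézout identity 7·322 − 10·224 = 14. Containment (⊇): the Bézout identity exhibits 14 as an element of (322, 224), giving (14) ⊆ (322, 224). Containment (⊆): since 14 | 322 and 14 | 224 (322 = 14·23, 224 = 14·16), every Z-linear combination of 322 and 224 is divisible by 14, so (322, 224) ⊆ (14). Therefore (322, 224) = (14), d = 14.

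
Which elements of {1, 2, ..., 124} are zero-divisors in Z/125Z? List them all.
An element a ∈ Z/125Z (with a ≠ 0) is a zero-divisor iff gcd(a, 125) > 1 (because a is a unit precisely when gcd(a, n) = 1, and in Z/nZ every nonzero, non-unit element is a zero-divisor). Scan a = 1, ..., 124 and keep those with gcd(a, 125) > 1:
  gcd(5, 125) = 5, gcd(10, 125) = 5, gcd(15, 125) = 5, gcd(20, 125) = 5, gcd(25, 125) = 25, gcd(30, 125) = 5, gcd(35, 125) = 5, gcd(40, 125) = 5, gcd(45, 125) = 5, gcd(50, 125) = 25, gcd(55, 125) = 5, gcd(60, 125) = 5, gcd(65, 125) = 5, gcd(70, 125) = 5, gcd(75, 125) = 25, gcd(80, 125) = 5, gcd(85, 125) = 5, gcd(90, 125) = 5, gcd(95, 125) = 5, gcd(100, 125) = 25, gcd(105, 125) = 5, gcd(110, 125) = 5, gcd(115, 125) = 5, gcd(120, 125) = 5.
All other a ∈ {1, ..., 124} have gcd(a, 125) = 1 and are units. So the nonzero zero-divisors are exactly the 24 values of a appearing in this scan.

Final answer: nonzero zero-divisors of Z/125Z = {5, 10, 15, 20, 25, 30, 35, 40, 45, 50, 55, 60, 65, 70, 75, 80, 85, 90, 95, 100, 105, 110, 115, 120}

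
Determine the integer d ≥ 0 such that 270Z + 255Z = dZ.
In the PID Z, (a, b) is generated by gcd(a, b). Compute gcd(270, 255) with the extended Euclidean algorithm, tracking rows (r, s, t) with s·270 + t·255 = r:
  row A: (270, 1, 0)   [1·270 + 0·255 = 270]
  row B: (255, 0, 1)   [0·270 + 1·255 = 255]
  270 = 1·255 + 15   → row C = row A − 1·row B = (15, 1, −1)   [check: 1·270 − 1·255 = 15]
  255 = 17·15 + 0   → remainder 0, stop. gcd = 15 (last nonzero row C).
So gcd(270, 255) = 15, with Bézout identity 1·270 − 1·255 = 15. Containment (⊇): the Bézout identity exhibits 15 as an element of (270, 255), giving (15) ⊆ (270, 255). Containment (⊆): since 15 | 270 and 15 | 255 (270 = 15·18, 255 = 15·17), every Z-linear combination of 270 and 255 is divisible by 15, so (270, 255) ⊆ (15). Therefore (270, 255) = (15), d = 15.

Final answer: (270, 255) = (15); d = 15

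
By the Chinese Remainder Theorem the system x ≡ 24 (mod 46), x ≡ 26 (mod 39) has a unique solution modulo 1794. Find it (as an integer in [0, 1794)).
The moduli 46, 39 are pairwise coprime, so by the CRT there is a unique solution mod 46·39 = 1794.
Solve by successive substitution. Start with x ≡ 24 (mod 46).
  Combine with x ≡ 26 (mod 39): write x = 24 + 46·t and require 24 + 46·t ≡ 26 (mod 39), i.e. 46·t ≡ 26 − 24 ≡ 2 (mod 39). Since 46^(−1) ≡ 28 (mod 39) (46 ≡ 7 (mod 39)), t ≡ 28·2 ≡ 17 (mod 39). So x ≡ 24 + 46·17 = 806 (mod 1794).
Unique solution in [0, 1794): x = 806.

Final answer: x ≡ 806 (mod 1794); the representative in [0, 1794) is 806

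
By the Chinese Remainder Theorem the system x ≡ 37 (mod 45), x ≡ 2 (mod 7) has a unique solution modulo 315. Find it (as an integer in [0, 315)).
x ≡ 37 (mod 315); the representative in [0, 315) is 37

The moduli 45, 7 are pairwise coprime, so by the CRT there is a unique solution mod 45·7 = 315.
Solve by successive substitution. Start with x ≡ 37 (mod 45).
  Combine with x ≡ 2 (mod 7): write x = 37 + 45·t and require 37 + 45·t ≡ 2 (mod 7), i.e. 45·t ≡ 2 − 37 ≡ 0 (mod 7). Since 45^(−1) ≡ 5 (mod 7) (45 ≡ 3 (mod 7)), t ≡ 5·0 ≡ 0 (mod 7). So x ≡ 37 + 45·0 = 37 (mod 315).
Unique solution in [0, 315): x = 37.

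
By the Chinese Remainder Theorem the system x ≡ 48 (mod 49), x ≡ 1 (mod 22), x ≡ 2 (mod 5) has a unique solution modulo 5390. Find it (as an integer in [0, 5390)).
x ≡ 3037 (mod 5390); the representative in [0, 5390) is 3037

The moduli 49, 22, 5 are pairwise coprime, so by the CRT there is a unique solution mod 49·22·5 = 5390.
Solve by successive substitution. Start with x ≡ 48 (mod 49).
  Combine with x ≡ 1 (mod 22): write x = 48 + 49·t and require 48 + 49·t ≡ 1 (mod 22), i.e. 49·t ≡ 1 − 48 ≡ 19 (mod 22). Since 49^(−1) ≡ 9 (mod 22) (49 ≡ 5 (mod 22)), t ≡ 9·19 ≡ 17 (mod 22). So x ≡ 48 + 49·17 = 881 (mod 1078).
  Combine with x ≡ 2 (mod 5): write x = 881 + 1078·t and require 881 + 1078·t ≡ 2 (mod 5), i.e. 1078·t ≡ 2 − 881 ≡ 1 (mod 5). Since 1078^(−1) ≡ 2 (mod 5) (1078 ≡ 3 (mod 5)), t ≡ 2·1 ≡ 2 (mod 5). So x ≡ 881 + 1078·2 = 3037 (mod 5390).
Unique solution in [0, 5390): x = 3037.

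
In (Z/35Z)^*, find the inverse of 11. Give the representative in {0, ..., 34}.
Apply the extended Euclidean algorithm to (35, 11), tracking rows (r, s, t) with s·35 + t·11 = r. Each division r_prev = q·r_cur + r_new produces the new row as (previous row) − q·(current row):
  row A: (35, 1, 0)   [1·35 + 0·11 = 35]
  row B: (11, 0, 1)   [0·35 + 1·11 = 11]
  35 = 3·11 + 2   → row C = row A − 3·row B = (2, 1, −3)   [check: 1·35 − 3·11 = 2]
  11 = 5·2 + 1   → row D = row B − 5·row C = (1, −5, 16)   [check: −5·35 + 16·11 = 1]
  2 = 2·1 + 0   → remainder 0, stop. gcd = 1 (last nonzero row D).
The gcd is 1, so 11 is invertible mod 35. The last nonzero row gives −5·35 + 16·11 = 1, so t = 16. So 11^(−1) ≡ 16 (mod 35). Verify: 11 · 16 = 176 ≡ 1 (mod 35). ✓

Final answer: 11^(−1) ≡ 16 (mod 35)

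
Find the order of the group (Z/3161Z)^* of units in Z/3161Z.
|(Z/3161Z)^*| = 3024

(Z/3161Z)^* consists of the classes a with gcd(a, 3161) = 1, so its order is φ(3161). φ is multiplicative, with φ(p^e) = p^e − p^(e−1). Factorise 3161 = 29 · 109. Then
  φ(3161) = (29 − 1) · (109 − 1) = 28 · 108 = 3024.
Thus |(Z/3161Z)^*| = 3024.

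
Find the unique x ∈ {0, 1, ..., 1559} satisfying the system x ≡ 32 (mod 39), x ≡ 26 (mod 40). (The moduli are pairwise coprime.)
The moduli 39, 40 are pairwise coprime, so by the CRT there is a unique solution mod 39·40 = 1560.
Solve by successive substitution. Start with x ≡ 32 (mod 39).
  Combine with x ≡ 26 (mod 40): write x = 32 + 39·t and require 32 + 39·t ≡ 26 (mod 40), i.e. 39·t ≡ 26 − 32 ≡ 34 (mod 40). Since 39^(−1) ≡ 39 (mod 40), t ≡ 39·34 ≡ 6 (mod 40). So x ≡ 32 + 39·6 = 266 (mod 1560).
Unique solution in [0, 1560): x = 266.

Final answer: x ≡ 266 (mod 1560); the representative in [0, 1560) is 266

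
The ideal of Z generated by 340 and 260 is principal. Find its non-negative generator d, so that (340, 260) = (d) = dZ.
(340, 260) = (20); d = 20

In the PID Z, (a, b) is generated by gcd(a, b). Compute gcd(340, 260) with the extended Euclidean algorithm, tracking rows (r, s, t) with s·340 + t·260 = r:
  row A: (340, 1, 0)   [1·340 + 0·260 = 340]
  row B: (260, 0, 1)   [0·340 + 1·260 = 260]
  340 = 1·260 + 80   → row C = row A − 1·row B = (80, 1, −1)   [check: 1·340 − 1·260 = 80]
  260 = 3·80 + 20   → row D = row B − 3·row C = (20, −3, 4)   [check: −3·340 + 4·260 = 20]
  80 = 4·20 + 0   → remainder 0, stop. gcd = 20 (last nonzero row D).
So gcd(340, 260) = 20, with Bézout identity −3·340 + 4·260 = 20. Containment (⊇): the Bézout identity exhibits 20 as an element of (340, 260), giving (20) ⊆ (340, 260). Containment (⊆): since 20 | 340 and 20 | 260 (340 = 20·17, 260 = 20·13), every Z-linear combination of 340 and 260 is divisible by 20, so (340, 260) ⊆ (20). Therefore (340, 260) = (20), d = 20.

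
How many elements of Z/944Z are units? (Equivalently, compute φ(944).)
Z/944Z has φ(944) = 464 units

An element a ∈ Z/944Z is a unit iff gcd(a, 944) = 1, so the number of units is φ(944). φ is multiplicative, with φ(p^e) = p^e − p^(e−1). Factorise 944 = 2^4 · 59. Then
  φ(944) = (2^4 − 2^3) · (59 − 1) = 8 · 58 = 464.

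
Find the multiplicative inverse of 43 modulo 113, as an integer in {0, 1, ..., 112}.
Apply the extended Euclidean algorithm to (113, 43), tracking rows (r, s, t) with s·113 + t·43 = r. Each division r_prev = q·r_cur + r_new produces the new row as (previous row) − q·(current row):
  row A: (113, 1, 0)   [1·113 + 0·43 = 113]
  row B: (43, 0, 1)   [0·113 + 1·43 = 43]
  113 = 2·43 + 27   → row C = row A − 2·row B = (27, 1, −2)   [check: 1·113 − 2·43 = 27]
  43 = 1·27 + 16   → row D = row B − 1·row C = (16, −1, 3)   [check: −1·113 + 3·43 = 16]
  27 = 1·16 + 11   → row E = row C − 1·row D = (11, 2, −5)   [check: 2·113 − 5·43 = 11]
  16 = 1·11 + 5   → row F = row D − 1·row E = (5, −3, 8)   [check: −3·113 + 8·43 = 5]
  11 = 2·5 + 1   → row G = row E − 2·row F = (1, 8, −21)   [check: 8·113 − 21·43 = 1]
  5 = 5·1 + 0   → remainder 0, stop. gcd = 1 (last nonzero row G).
The gcd is 1, so 43 is invertible mod 113. The last nonzero row gives 8·113 − 21·43 = 1, so t = −21. So 43^(−1) ≡ −21 ≡ 92 (mod 113). Verify: 43 · 92 = 3956 ≡ 1 (mod 113). ✓

Final answer: 43^(−1) ≡ 92 (mod 113)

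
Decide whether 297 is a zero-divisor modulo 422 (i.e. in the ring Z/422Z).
NO

gcd(297, 422) = 1, so 297 is a unit in Z/422Z (it has a multiplicative inverse). A unit cannot be a zero-divisor: if 297·b ≡ 0 then multiplying both sides by 297^(−1) gives b ≡ 0. So 297 is not a zero-divisor.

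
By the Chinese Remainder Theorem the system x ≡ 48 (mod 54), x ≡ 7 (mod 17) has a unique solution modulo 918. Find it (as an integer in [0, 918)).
The moduli 54, 17 are pairwise coprime, so by the CRT there is a unique solution mod 54·17 = 918.
Solve by successive substitution. Start with x ≡ 48 (mod 54).
  Combine with x ≡ 7 (mod 17): write x = 48 + 54·t and require 48 + 54·t ≡ 7 (mod 17), i.e. 54·t ≡ 7 − 48 ≡ 10 (mod 17). Since 54^(−1) ≡ 6 (mod 17) (54 ≡ 3 (mod 17)), t ≡ 6·10 ≡ 9 (mod 17). So x ≡ 48 + 54·9 = 534 (mod 918).
Unique solution in [0, 918): x = 534.

Final answer: x ≡ 534 (mod 918); the representative in [0, 918) is 534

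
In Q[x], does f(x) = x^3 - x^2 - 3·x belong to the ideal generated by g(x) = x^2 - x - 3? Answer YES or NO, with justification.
YES

In Q[x] the ideal (g) consists of all multiples of g, so f ∈ (g) iff g | f, i.e. iff the remainder of f on division by g is 0. Divide f by g (g is monic, so eliminate the leading term of the running remainder at each step):
  leading term x^3: subtract (x)·g(x) = x^3 - x^2 - 3·x, leaving 0
The remainder is 0, so f(x) = g(x) · h(x) with h(x) = x. Hence g | f, i.e. f ∈ (g).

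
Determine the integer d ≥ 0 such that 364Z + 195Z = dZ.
In the PID Z, (a, b) is generated by gcd(a, b). Compute gcd(364, 195) with the extended Euclidean algorithm, tracking rows (r, s, t) with s·364 + t·195 = r:
  row A: (364, 1, 0)   [1·364 + 0·195 = 364]
  row B: (195, 0, 1)   [0·364 + 1·195 = 195]
  364 = 1·195 + 169   → row C = row A − 1·row B = (169, 1, −1)   [check: 1·364 − 1·195 = 169]
  195 = 1·169 + 26   → row D = row B − 1·row C = (26, −1, 2)   [check: −1·364 + 2·195 = 26]
  169 = 6·26 + 13   → row E = row C − 6·row D = (13, 7, −13)   [check: 7·364 − 13·195 = 13]
  26 = 2·13 + 0   → remainder 0, stop. gcd = 13 (last nonzero row E).
So gcd(364, 195) = 13, with Bézout identity 7·364 − 13·195 = 13. Containment (⊇): the Bézout identity exhibits 13 as an element of (364, 195), giving (13) ⊆ (364, 195). Containment (⊆): since 13 | 364 and 13 | 195 (364 = 13·28, 195 = 13·15), every Z-linear combination of 364 and 195 is divisible by 13, so (364, 195) ⊆ (13). Therefore (364, 195) = (13), d = 13.

Final answer: (364, 195) = (13); d = 13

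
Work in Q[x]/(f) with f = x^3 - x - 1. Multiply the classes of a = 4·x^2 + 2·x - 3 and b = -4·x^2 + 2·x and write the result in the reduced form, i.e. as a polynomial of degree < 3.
First multiply in Q[x] without reducing: a · b = -16·x^4 + 16·x^2 - 6·x. Now divide by f(x) = x^3 - x - 1, eliminating the leading term at each step:
  leading term -16·x^4: subtract (-16·x)·f(x) = -16·x^4 + 16·x^2 + 16·x, leaving -22·x
The degree is now < 3, so this is the remainder. Hence a · b ≡ -22·x in Q[x]/(f).

Final answer: a · b ≡ -22·x (mod f(x))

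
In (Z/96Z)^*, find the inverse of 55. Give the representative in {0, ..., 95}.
Apply the extended Euclidean algorithm to (96, 55), tracking rows (r, s, t) with s·96 + t·55 = r. Each division r_prev = q·r_cur + r_new produces the new row as (previous row) − q·(current row):
  row A: (96, 1, 0)   [1·96 + 0·55 = 96]
  row B: (55, 0, 1)   [0·96 + 1·55 = 55]
  96 = 1·55 + 41   → row C = row A − 1·row B = (41, 1, −1)   [check: 1·96 − 1·55 = 41]
  55 = 1·41 + 14   → row D = row B − 1·row C = (14, −1, 2)   [check: −1·96 + 2·55 = 14]
  41 = 2·14 + 13   → row E = row C − 2·row D = (13, 3, −5)   [check: 3·96 − 5·55 = 13]
  14 = 1·13 + 1   → row F = row D − 1·row E = (1, −4, 7)   [check: −4·96 + 7·55 = 1]
  13 = 13·1 + 0   → remainder 0, stop. gcd = 1 (last nonzero row F).
The gcd is 1, so 55 is invertible mod 96. The last nonzero row gives −4·96 + 7·55 = 1, so t = 7. So 55^(−1) ≡ 7 (mod 96). Verify: 55 · 7 = 385 ≡ 1 (mod 96). ✓

Final answer: 55^(−1) ≡ 7 (mod 96)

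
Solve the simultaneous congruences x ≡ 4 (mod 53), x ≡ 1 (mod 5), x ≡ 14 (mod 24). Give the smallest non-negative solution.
x ≡ 3926 (mod 6360); the representative in [0, 6360) is 3926

The moduli 53, 5, 24 are pairwise coprime, so by the CRT there is a unique solution mod 53·5·24 = 6360.
Solve by successive substitution. Start with x ≡ 4 (mod 53).
  Combine with x ≡ 1 (mod 5): write x = 4 + 53·t and require 4 + 53·t ≡ 1 (mod 5), i.e. 53·t ≡ 1 − 4 ≡ 2 (mod 5). Since 53^(−1) ≡ 2 (mod 5) (53 ≡ 3 (mod 5)), t ≡ 2·2 ≡ 4 (mod 5). So x ≡ 4 + 53·4 = 216 (mod 265).
  Combine with x ≡ 14 (mod 24): write x = 216 + 265·t and require 216 + 265·t ≡ 14 (mod 24), i.e. 265·t ≡ 14 − 216 ≡ 14 (mod 24). Since 265^(−1) ≡ 1 (mod 24) (265 ≡ 1 (mod 24)), t ≡ 1·14 ≡ 14 (mod 24). So x ≡ 216 + 265·14 = 3926 (mod 6360).
Unique solution in [0, 6360): x = 3926.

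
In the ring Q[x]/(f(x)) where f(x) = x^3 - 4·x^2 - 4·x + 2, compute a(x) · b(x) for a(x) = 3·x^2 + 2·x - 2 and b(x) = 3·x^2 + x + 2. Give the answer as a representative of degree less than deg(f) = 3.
a · b ≡ 218·x^2 + 164·x - 94 (mod f(x))

First multiply in Q[x] without reducing: a · b = 9·x^4 + 9·x^3 + 2·x^2 + 2·x - 4. Now divide by f(x) = x^3 - 4·x^2 - 4·x + 2, eliminating the leading term at each step:
  leading term 9·x^4: subtract (9·x)·f(x) = 9·x^4 - 36·x^3 - 36·x^2 + 18·x, leaving 45·x^3 + 38·x^2 - 16·x - 4
  leading term 45·x^3: subtract (45)·f(x) = 45·x^3 - 180·x^2 - 180·x + 90, leaving 218·x^2 + 164·x - 94
The degree is now < 3, so this is the remainder. Hence a · b ≡ 218·x^2 + 164·x - 94 in Q[x]/(f).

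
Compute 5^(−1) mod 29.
Apply the extended Euclidean algorithm to (29, 5), tracking rows (r, s, t) with s·29 + t·5 = r. Each division r_prev = q·r_cur + r_new produces the new row as (previous row) − q·(current row):
  row A: (29, 1, 0)   [1·29 + 0·5 = 29]
  row B: (5, 0, 1)   [0·29 + 1·5 = 5]
  29 = 5·5 + 4   → row C = row A − 5·row B = (4, 1, −5)   [check: 1·29 − 5·5 = 4]
  5 = 1·4 + 1   → row D = row B − 1·row C = (1, −1, 6)   [check: −1·29 + 6·5 = 1]
  4 = 4·1 + 0   → remainder 0, stop. gcd = 1 (last nonzero row D).
The gcd is 1, so 5 is invertible mod 29. The last nonzero row gives −1·29 + 6·5 = 1, so t = 6. So 5^(−1) ≡ 6 (mod 29). Verify: 5 · 6 = 30 ≡ 1 (mod 29). ✓

Final answer: 5^(−1) ≡ 6 (mod 29)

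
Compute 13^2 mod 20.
9

Use repeated squaring. Binary(2) = 10. Walk through the bits of the exponent 2 left-to-right: at each bit after the leading one, square the running value, then multiply by 13 if the bit is 1 (always reducing mod 20):
  bit 1 = 1 (leading): start with 13.
  bit 2 = 0: square 13^2 = 169 ≡ 9 (mod 20).
Final value: 13^2 ≡ 9 (mod 20).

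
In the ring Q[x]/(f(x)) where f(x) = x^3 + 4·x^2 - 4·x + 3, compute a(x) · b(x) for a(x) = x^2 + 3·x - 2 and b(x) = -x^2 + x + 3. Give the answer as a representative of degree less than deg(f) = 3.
a · b ≡ -4·x^2 + 18·x - 12 (mod f(x))

First multiply in Q[x] without reducing: a · b = -x^4 - 2·x^3 + 8·x^2 + 7·x - 6. Now divide by f(x) = x^3 + 4·x^2 - 4·x + 3, eliminating the leading term at each step:
  leading term -x^4: subtract (-x)·f(x) = -x^4 - 4·x^3 + 4·x^2 - 3·x, leaving 2·x^3 + 4·x^2 + 10·x - 6
  leading term 2·x^3: subtract (2)·f(x) = 2·x^3 + 8·x^2 - 8·x + 6, leaving -4·x^2 + 18·x - 12
The degree is now < 3, so this is the remainder. Hence a · b ≡ -4·x^2 + 18·x - 12 in Q[x]/(f).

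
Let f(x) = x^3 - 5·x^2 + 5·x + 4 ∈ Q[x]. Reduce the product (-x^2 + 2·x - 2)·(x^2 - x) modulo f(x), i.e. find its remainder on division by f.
First multiply in Q[x] without reducing: a · b = -x^4 + 3·x^3 - 4·x^2 + 2·x. Now divide by f(x) = x^3 - 5·x^2 + 5·x + 4, eliminating the leading term at each step:
  leading term -x^4: subtract (-x)·f(x) = -x^4 + 5·x^3 - 5·x^2 - 4·x, leaving -2·x^3 + x^2 + 6·x
  leading term -2·x^3: subtract (-2)·f(x) = -2·x^3 + 10·x^2 - 10·x - 8, leaving -9·x^2 + 16·x + 8
The degree is now < 3, so this is the remainder. Hence a · b ≡ -9·x^2 + 16·x + 8 in Q[x]/(f).

Final answer: a · b ≡ -9·x^2 + 16·x + 8 (mod f(x))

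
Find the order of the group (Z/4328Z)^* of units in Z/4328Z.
(Z/4328Z)^* consists of the classes a with gcd(a, 4328) = 1, so its order is φ(4328). φ is multiplicative, with φ(p^e) = p^e − p^(e−1). Factorise 4328 = 2^3 · 541. Then
  φ(4328) = (2^3 − 2^2) · (541 − 1) = 4 · 540 = 2160.
Thus |(Z/4328Z)^*| = 2160.

Final answer: |(Z/4328Z)^*| = 2160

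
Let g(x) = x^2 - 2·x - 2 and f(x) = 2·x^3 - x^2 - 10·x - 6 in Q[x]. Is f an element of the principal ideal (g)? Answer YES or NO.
In Q[x] the ideal (g) consists of all multiples of g, so f ∈ (g) iff g | f, i.e. iff the remainder of f on division by g is 0. Divide f by g (g is monic, so eliminate the leading term of the running remainder at each step):
  leading term 2·x^3: subtract (2·x)·g(x) = 2·x^3 - 4·x^2 - 4·x, leaving 3·x^2 - 6·x - 6
  leading term 3·x^2: subtract (3)·g(x) = 3·x^2 - 6·x - 6, leaving 0
The remainder is 0, so f(x) = g(x) · h(x) with h(x) = 2·x + 3. Hence g | f, i.e. f ∈ (g).

Final answer: YES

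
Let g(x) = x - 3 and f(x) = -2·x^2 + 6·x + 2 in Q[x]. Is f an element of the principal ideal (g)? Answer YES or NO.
In Q[x] the ideal (g) consists of all multiples of g, so f ∈ (g) iff g | f, i.e. iff the remainder of f on division by g is 0. Divide f by g (g is monic, so eliminate the leading term of the running remainder at each step):
  leading term -2·x^2: subtract (-2·x)·g(x) = -2·x^2 + 6·x, leaving 2
The remainder r(x) = 2 ≠ 0 (and deg r < deg g), so g ∤ f, i.e. f ∉ (g).

Final answer: NO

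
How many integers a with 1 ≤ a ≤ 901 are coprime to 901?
832

The number of a ∈ {1, ..., 901} with gcd(a, 901) = 1 is by definition Euler's totient φ(901). φ is multiplicative, with φ(p^e) = p^e − p^(e−1). Factorise 901 = 17 · 53. Then
  φ(901) = (17 − 1) · (53 − 1) = 16 · 52 = 832.
So there are 832 such integers.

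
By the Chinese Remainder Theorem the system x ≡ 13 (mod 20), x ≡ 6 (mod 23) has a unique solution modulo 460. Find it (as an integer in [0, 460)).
The moduli 20, 23 are pairwise coprime, so by the CRT there is a unique solution mod 20·23 = 460.
Solve by successive substitution. Start with x ≡ 13 (mod 20).
  Combine with x ≡ 6 (mod 23): write x = 13 + 20·t and require 13 + 20·t ≡ 6 (mod 23), i.e. 20·t ≡ 6 − 13 ≡ 16 (mod 23). Since 20^(−1) ≡ 15 (mod 23), t ≡ 15·16 ≡ 10 (mod 23). So x ≡ 13 + 20·10 = 213 (mod 460).
Unique solution in [0, 460): x = 213.

Final answer: x ≡ 213 (mod 460); the representative in [0, 460) is 213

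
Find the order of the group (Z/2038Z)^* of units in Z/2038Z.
(Z/2038Z)^* consists of the classes a with gcd(a, 2038) = 1, so its order is φ(2038). φ is multiplicative, with φ(p^e) = p^e − p^(e−1). Factorise 2038 = 2 · 1019. Then
  φ(2038) = (2 − 1) · (1019 − 1) = 1 · 1018 = 1018.
Thus |(Z/2038Z)^*| = 1018.

Final answer: |(Z/2038Z)^*| = 1018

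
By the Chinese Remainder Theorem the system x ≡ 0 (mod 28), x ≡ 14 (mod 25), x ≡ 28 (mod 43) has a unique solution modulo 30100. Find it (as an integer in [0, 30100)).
x ≡ 10864 (mod 30100); the representative in [0, 30100) is 10864

The moduli 28, 25, 43 are pairwise coprime, so by the CRT there is a unique solution mod 28·25·43 = 30100.
Solve by successive substitution. Start with x ≡ 0 (mod 28).
  Combine with x ≡ 14 (mod 25): write x = 28·t and require 28·t ≡ 14 (mod 25). Since 28^(−1) ≡ 17 (mod 25) (28 ≡ 3 (mod 25)), t ≡ 17·14 ≡ 13 (mod 25). So x ≡ 28·13 = 364 (mod 700).
  Combine with x ≡ 28 (mod 43): write x = 364 + 700·t and require 364 + 700·t ≡ 28 (mod 43), i.e. 700·t ≡ 28 − 364 ≡ 8 (mod 43). Since 700^(−1) ≡ 18 (mod 43) (700 ≡ 12 (mod 43)), t ≡ 18·8 ≡ 15 (mod 43). So x ≡ 364 + 700·15 = 10864 (mod 30100).
Unique solution in [0, 30100): x = 10864.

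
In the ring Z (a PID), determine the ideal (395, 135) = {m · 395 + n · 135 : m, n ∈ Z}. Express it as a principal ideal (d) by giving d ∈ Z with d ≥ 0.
(395, 135) = (5); d = 5

In the PID Z, (a, b) is generated by gcd(a, b). Compute gcd(395, 135) with the extended Euclidean algorithm, tracking rows (r, s, t) with s·395 + t·135 = r:
  row A: (395, 1, 0)   [1·395 + 0·135 = 395]
  row B: (135, 0, 1)   [0·395 + 1·135 = 135]
  395 = 2·135 + 125   → row C = row A − 2·row B = (125, 1, −2)   [check: 1·395 − 2·135 = 125]
  135 = 1·125 + 10   → row D = row B − 1·row C = (10, −1, 3)   [check: −1·395 + 3·135 = 10]
  125 = 12·10 + 5   → row E = row C − 12·row D = (5, 13, −38)   [check: 13·395 − 38·135 = 5]
  10 = 2·5 + 0   → remainder 0, stop. gcd = 5 (last nonzero row E).
So gcd(395, 135) = 5, with Bézout identity 13·395 − 38·135 = 5. Containment (⊇): the Bézout identity exhibits 5 as an element of (395, 135), giving (5) ⊆ (395, 135). Containment (⊆): since 5 | 395 and 5 | 135 (395 = 5·79, 135 = 5·27), every Z-linear combination of 395 and 135 is divisible by 5, so (395, 135) ⊆ (5). Therefore (395, 135) = (5), d = 5.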